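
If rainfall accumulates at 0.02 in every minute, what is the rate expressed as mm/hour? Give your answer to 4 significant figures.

30.48 mm/hour

0.02 in/minute × 25.4 mm/in × 60 minute/hour = 30.48 mm/hour.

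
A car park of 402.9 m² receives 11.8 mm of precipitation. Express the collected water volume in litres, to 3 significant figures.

4750 litres

1 mm over 1 m² is 1 L, so volume = 11.8 × 402.9 = 4754.22 L ≈ 4750 L.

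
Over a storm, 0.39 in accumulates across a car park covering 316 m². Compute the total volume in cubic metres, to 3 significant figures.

3.13 cubic metres

Depth: 0.39 in × 25.4 = 9.906 mm.
1 mm over 1 m² is 1 L, so volume = 9.906 × 316 = 3130.296 L = 3.13 m³.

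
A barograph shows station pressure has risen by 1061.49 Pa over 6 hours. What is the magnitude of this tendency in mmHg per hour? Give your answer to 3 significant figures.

1061.49 Pa / 6 h × 0.00750062 mmHg/Pa = 1.33 mmHg/h.

1.33 mmHg per hour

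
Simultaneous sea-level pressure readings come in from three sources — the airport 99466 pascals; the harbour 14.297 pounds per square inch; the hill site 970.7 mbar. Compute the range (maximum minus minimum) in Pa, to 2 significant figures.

2400 Pa

the harbour: 14.297 psi = 98574.35 Pa.
the hill site: 970.7 mb = 97070.00 Pa.
Spread: 99466.00 − 97070.00 = 2400 Pa.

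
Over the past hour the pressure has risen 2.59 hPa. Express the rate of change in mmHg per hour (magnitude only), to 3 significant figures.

1.94 mmHg per hour

2.59 hPa / 1 h × 0.750062 mmHg/hPa = 1.94 mmHg/h.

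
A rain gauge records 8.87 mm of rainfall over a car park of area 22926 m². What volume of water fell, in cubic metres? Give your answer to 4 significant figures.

1 mm over 1 m² is 1 L, so volume = 8.87 × 22926 = 203353.62 L = 203.4 m³.

203.4 cubic metres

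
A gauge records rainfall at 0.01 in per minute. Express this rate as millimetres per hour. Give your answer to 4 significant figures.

15.24 mm/hour

0.01 in/minute × 25.4 mm/in × 60 minute/hour = 15.24 mm/hour.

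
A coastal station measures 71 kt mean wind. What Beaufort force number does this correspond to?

Beaufort force 12

71 kt lies in the Beaufort 12 band (hurricane force, ≥64 kt).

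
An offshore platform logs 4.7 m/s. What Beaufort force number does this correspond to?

Beaufort force 3

4.7 m/s lies in the Beaufort 3 band (gentle breeze, 3.4–5.4 m/s).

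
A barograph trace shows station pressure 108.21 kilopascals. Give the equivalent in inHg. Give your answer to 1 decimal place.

32.0 inHg

1 kPa = 0.2953 inHg, so 108.21 × 0.2953 = 32.0 inHg.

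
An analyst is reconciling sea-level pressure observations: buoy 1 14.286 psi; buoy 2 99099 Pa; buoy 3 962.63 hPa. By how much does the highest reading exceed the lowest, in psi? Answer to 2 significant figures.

buoy 2: 99099 Pa = 14.3731 psi.
buoy 3: 962.63 hPa = 13.9618 psi.
Spread: 14.3731 − 13.9618 = 0.41 psi.

0.41 psi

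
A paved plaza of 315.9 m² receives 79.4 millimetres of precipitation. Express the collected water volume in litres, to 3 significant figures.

1 mm over 1 m² is 1 L, so volume = 79.4 × 315.9 = 25082.46 L ≈ 25100 L.

25100 litres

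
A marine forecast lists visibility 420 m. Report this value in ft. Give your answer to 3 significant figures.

1380 ft

1 m = 3.28084 ft, so 420 × 3.28084 = 1380 ft.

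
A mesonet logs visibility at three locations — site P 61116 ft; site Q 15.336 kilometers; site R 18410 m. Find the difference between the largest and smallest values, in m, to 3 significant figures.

3290 m

site P: 61116 ft = 18628.16 m.
site Q: 15.336 km = 15336.00 m.
Spread: 18628.16 − 15336.00 = 3290 m.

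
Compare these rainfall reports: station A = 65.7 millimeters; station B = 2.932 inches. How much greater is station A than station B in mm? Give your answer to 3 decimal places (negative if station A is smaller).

-8.773 mm

station B: 2.932 in = 74.47280 mm.
Difference: 65.70000 − 74.47280 = -8.773 mm.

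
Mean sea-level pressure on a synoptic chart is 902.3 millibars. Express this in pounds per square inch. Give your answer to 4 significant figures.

13.09 psi

1 mb = 0.0145038 psi, so 902.3 × 0.0145038 = 13.09 psi.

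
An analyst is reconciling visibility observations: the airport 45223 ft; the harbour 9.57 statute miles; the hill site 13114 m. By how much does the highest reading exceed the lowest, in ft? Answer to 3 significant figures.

the harbour: 9.57 SM = 50529.60 ft.
the hill site: 13114 m = 43024.93 ft.
Spread: 50529.60 − 43024.93 = 7500 ft.

7500 ft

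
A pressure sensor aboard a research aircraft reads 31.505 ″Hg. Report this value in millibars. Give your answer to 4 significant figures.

1067 mb

1 inHg = 33.8639 mb, so 31.505 × 33.8639 = 1067 mb.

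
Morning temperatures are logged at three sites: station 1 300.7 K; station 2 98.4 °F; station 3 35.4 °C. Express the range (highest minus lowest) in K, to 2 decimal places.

9.34 K

station 1: 300.7 K = 27.550 °C.
station 2: 98.4 °F = 36.889 °C.
Spread: 36.889 − 27.550 = 9.339 °C.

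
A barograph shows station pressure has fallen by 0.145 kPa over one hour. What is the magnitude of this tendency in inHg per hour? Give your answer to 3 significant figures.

0.145 kPa / 1 h × 0.2953 inHg/kPa = 0.0428 inHg/h.

0.0428 inHg per hour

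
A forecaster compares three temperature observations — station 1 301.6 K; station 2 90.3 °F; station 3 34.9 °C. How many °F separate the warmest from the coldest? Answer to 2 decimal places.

11.61 °F

station 1: 301.6 K = 28.450 °C.
station 2: 90.3 °F = 32.389 °C.
Spread: 34.900 − 28.450 = 6.450 °C = 11.61 °F.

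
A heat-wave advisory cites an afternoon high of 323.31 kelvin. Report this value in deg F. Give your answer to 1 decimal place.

122.3 °F

First to °C: 50.16 °C.
Then to °F: 122.3 °F.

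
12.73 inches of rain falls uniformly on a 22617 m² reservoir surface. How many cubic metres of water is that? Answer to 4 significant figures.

Depth: 12.73 in × 25.4 = 323.342 mm.
1 mm over 1 m² is 1 L, so volume = 323.342 × 22617 = 7313026 L = 7313 m³.

7313 cubic metres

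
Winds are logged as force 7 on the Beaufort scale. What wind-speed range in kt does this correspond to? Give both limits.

28 to 33 kt

Beaufort 7 (near gale) spans 28–33 knots.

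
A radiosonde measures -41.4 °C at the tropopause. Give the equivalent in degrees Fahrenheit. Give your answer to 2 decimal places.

°F = °C × 9/5 + 32 = -41.4 × 1.8 + 32 = -42.52 °F.

-42.52 °F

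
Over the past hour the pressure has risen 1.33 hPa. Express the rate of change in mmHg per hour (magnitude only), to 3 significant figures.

0.998 mmHg per hour

1.33 hPa / 1 h × 0.750062 mmHg/hPa = 0.998 mmHg/h.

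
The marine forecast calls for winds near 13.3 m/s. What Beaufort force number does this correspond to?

13.3 m/s lies in the Beaufort 6 band (strong breeze, 10.8–13.8 m/s).

Beaufort force 6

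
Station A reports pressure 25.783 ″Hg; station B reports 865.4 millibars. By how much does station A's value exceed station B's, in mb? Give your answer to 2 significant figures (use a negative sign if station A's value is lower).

station A: 25.783 inHg = 873.113 mb.
Difference: 873.113 − 865.400 = 7.7 mb.

7.7 mb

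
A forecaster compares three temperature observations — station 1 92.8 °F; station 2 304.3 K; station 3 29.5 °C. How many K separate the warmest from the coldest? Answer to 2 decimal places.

4.28 K

station 1: 92.8 °F = 33.778 °C.
station 2: 304.3 K = 31.150 °C.
Spread: 33.778 − 29.500 = 4.278 °C.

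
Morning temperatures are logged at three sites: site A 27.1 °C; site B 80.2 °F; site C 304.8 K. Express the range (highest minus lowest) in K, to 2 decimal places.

4.87 K

site B: 80.2 °F = 26.778 °C.
site C: 304.8 K = 31.650 °C.
Spread: 31.650 − 26.778 = 4.872 °C.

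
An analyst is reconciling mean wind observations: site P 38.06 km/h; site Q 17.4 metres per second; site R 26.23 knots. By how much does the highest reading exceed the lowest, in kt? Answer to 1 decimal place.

13.3 kt

site P: 38.06 km/h = 20.551 kt.
site Q: 17.4 m/s = 33.823 kt.
Spread: 33.823 − 20.551 = 13.3 kt.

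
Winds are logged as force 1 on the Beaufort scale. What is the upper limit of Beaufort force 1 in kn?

Beaufort 1 (light air) spans 1–3 knots.

3 kt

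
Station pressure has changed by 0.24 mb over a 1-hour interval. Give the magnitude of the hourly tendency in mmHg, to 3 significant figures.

0.24 mb / 1 h × 0.750062 mmHg/mb = 0.180 mmHg/h.

0.180 mmHg per hour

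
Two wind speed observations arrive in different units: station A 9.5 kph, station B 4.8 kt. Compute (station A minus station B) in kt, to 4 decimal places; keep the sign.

station A: 9.5 km/h = 5.129590 kt.
Difference: 5.129590 − 4.800000 = 0.3296 kt.

0.3296 kt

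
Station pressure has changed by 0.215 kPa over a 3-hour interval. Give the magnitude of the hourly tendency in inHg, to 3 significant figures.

0.215 kPa / 3 h × 0.2953 inHg/kPa = 0.0212 inHg/h.

0.0212 inHg per hour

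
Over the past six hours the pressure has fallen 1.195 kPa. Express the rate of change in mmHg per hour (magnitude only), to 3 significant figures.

1.195 kPa / 6 h × 7.50062 mmHg/kPa = 1.49 mmHg/h.

1.49 mmHg per hour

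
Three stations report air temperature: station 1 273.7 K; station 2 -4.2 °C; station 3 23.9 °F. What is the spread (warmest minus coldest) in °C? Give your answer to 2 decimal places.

5.05 °C

station 1: 273.7 K = 0.550 °C.
station 3: 23.9 °F = -4.500 °C.
Spread: 0.550 − (-4.500) = 5.050 °C.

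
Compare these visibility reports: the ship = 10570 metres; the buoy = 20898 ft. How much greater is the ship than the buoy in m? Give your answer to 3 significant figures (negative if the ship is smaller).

the buoy: 20898 ft = 6369.71 m.
Difference: 10570.00 − 6369.71 = 4200 m.

4200 m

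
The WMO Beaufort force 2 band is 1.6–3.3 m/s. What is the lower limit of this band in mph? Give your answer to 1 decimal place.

3.6 mph

1.6–3.3 m/s × 2.237 = 3.6–7.4 mph.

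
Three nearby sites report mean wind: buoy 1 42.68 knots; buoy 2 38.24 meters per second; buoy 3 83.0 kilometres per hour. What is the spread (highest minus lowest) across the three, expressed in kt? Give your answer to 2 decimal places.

31.65 kt

buoy 2: 38.24 m/s = 74.3326 kt.
buoy 3: 83.0 km/h = 44.8164 kt.
Spread: 74.3326 − 42.6800 = 31.65 kt.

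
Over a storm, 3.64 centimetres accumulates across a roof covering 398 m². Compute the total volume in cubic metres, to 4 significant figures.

Depth: 3.64 cm × 10 = 36.4 mm.
1 mm over 1 m² is 1 L, so volume = 36.4 × 398 = 14487.2 L = 14.49 m³.

14.49 cubic metres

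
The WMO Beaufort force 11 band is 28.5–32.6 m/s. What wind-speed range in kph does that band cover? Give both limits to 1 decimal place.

28.5–32.6 m/s × 3.6 = 102.6–117.4 km/h.

102.6 to 117.4 km/h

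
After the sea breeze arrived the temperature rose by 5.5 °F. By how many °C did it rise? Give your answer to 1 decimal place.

3.1 °C

A change of 1 °C equals a change of 1.8 °F: Δ°C = 5.5 × 0.5556 = 3.1 °C.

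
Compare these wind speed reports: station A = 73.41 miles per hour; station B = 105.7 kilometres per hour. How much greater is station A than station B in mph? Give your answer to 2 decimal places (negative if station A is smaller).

station B: 105.7 km/h = 65.6789 mph.
Difference: 73.4100 − 65.6789 = 7.73 mph.

7.73 mph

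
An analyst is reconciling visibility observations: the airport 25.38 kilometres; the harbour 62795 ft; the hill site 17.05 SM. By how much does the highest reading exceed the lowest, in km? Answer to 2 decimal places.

the harbour: 62795 ft = 19.1399 km.
the hill site: 17.05 SM = 27.4393 km.
Spread: 27.4393 − 19.1399 = 8.30 km.

8.30 km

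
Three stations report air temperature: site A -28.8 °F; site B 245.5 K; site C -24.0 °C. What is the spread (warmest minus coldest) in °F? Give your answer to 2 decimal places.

site A: -28.8 °F = -33.778 °C.
site B: 245.5 K = -27.650 °C.
Spread: (-24.000) − (-33.778) = 9.778 °C = 17.60 °F.

17.60 °F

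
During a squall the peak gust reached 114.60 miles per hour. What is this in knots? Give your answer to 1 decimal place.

99.6 kt

1 mph = 0.868976 kt, so 114.60 × 0.868976 = 99.6 kt.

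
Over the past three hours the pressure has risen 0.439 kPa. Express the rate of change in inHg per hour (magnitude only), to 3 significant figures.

0.439 kPa / 3 h × 0.2953 inHg/kPa = 0.0432 inHg/h.

0.0432 inHg per hour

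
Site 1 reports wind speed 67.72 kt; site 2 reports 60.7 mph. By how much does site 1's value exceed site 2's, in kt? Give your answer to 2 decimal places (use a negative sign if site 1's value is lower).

site 2: 60.7 mph = 52.7469 kt.
Difference: 67.7200 − 52.7469 = 14.97 kt.

14.97 kt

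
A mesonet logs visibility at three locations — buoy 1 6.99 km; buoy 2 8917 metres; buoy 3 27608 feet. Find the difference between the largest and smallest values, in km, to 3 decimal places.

1.927 km

buoy 2: 8917 m = 8.91700 km.
buoy 3: 27608 ft = 8.41492 km.
Spread: 8.91700 − 6.99000 = 1.927 km.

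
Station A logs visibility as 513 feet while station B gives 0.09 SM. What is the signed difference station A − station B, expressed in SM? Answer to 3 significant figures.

0.00716 SM

station A: 513 ft = 0.0971591 SM.
Difference: 0.0971591 − 0.0900000 = 0.00716 SM.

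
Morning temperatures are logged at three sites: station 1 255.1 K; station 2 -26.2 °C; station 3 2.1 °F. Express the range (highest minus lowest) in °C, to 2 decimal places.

9.59 °C

station 1: 255.1 K = -18.050 °C.
station 3: 2.1 °F = -16.611 °C.
Spread: (-16.611) − (-26.200) = 9.589 °C.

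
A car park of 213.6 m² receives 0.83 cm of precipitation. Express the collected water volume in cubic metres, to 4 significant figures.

1.773 cubic metres

Depth: 0.83 cm × 10 = 8.3 mm.
1 mm over 1 m² is 1 L, so volume = 8.3 × 213.6 = 1772.88 L = 1.773 m³.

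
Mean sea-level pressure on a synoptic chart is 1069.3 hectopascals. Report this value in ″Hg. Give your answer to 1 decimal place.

31.6 inHg

1 hPa = 0.02953 inHg, so 1069.3 × 0.02953 = 31.6 inHg.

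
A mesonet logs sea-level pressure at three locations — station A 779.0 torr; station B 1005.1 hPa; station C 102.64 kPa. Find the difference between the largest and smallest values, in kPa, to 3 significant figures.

3.35 kPa

station A: 779.0 mmHg = 103.8581 kPa.
station B: 1005.1 hPa = 100.5100 kPa.
Spread: 103.8581 − 100.5100 = 3.35 kPa.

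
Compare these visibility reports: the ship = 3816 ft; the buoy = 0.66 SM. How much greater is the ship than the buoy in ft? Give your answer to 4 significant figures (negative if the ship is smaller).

331.2 ft

the buoy: 0.66 SM = 3484.800 ft.
Difference: 3816.000 − 3484.800 = 331.2 ft.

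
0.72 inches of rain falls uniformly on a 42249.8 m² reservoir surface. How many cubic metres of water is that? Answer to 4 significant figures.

Depth: 0.72 in × 25.4 = 18.288 mm.
1 mm over 1 m² is 1 L, so volume = 18.288 × 42249.8 = 772664.34 L = 772.7 m³.

772.7 cubic metres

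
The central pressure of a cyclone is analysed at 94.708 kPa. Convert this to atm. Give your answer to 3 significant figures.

1 kPa = 0.00986923 atm, so 94.708 × 0.00986923 = 0.935 atm.

0.935 atm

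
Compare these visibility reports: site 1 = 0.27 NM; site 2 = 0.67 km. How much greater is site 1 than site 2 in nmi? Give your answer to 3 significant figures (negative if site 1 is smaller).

site 2: 0.67 km = 0.361771 nmi.
Difference: 0.270000 − 0.361771 = -0.0918 nmi.

-0.0918 nmi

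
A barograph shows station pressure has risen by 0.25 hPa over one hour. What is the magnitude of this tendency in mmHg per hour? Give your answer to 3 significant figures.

0.188 mmHg per hour

0.25 hPa / 1 h × 0.750062 mmHg/hPa = 0.188 mmHg/h.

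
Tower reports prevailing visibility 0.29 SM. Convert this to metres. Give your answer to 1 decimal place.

466.7 m

1 SM = 1609.34 m, so 0.29 × 1609.34 = 466.7 m.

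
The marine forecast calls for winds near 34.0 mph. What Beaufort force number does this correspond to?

34.0 mph = 15.2 m/s, which is Beaufort 7 (near gale, 13.9–17.1 m/s).

Beaufort force 7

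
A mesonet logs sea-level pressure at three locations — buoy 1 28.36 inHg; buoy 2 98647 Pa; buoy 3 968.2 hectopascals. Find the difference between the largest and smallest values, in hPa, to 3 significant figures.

26.1 hPa

buoy 1: 28.36 inHg = 960.380 hPa.
buoy 2: 98647 Pa = 986.470 hPa.
Spread: 986.470 − 960.380 = 26.1 hPa.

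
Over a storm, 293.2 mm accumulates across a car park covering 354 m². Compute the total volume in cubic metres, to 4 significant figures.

1 mm over 1 m² is 1 L, so volume = 293.2 × 354 = 103792.8 L = 103.8 m³.

103.8 cubic metres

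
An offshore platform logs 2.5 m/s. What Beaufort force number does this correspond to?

Beaufort force 2

2.5 m/s lies in the Beaufort 2 band (light breeze, 1.6–3.3 m/s).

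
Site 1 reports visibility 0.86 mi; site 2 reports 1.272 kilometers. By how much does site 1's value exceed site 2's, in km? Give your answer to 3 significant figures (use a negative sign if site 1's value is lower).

0.112 km

site 1: 0.86 SM = 1.38404 km.
Difference: 1.38404 − 1.27200 = 0.112 km.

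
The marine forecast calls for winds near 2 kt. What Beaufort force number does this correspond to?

Beaufort force 1

2 kt lies in the Beaufort 1 band (light air, 1–3 kt).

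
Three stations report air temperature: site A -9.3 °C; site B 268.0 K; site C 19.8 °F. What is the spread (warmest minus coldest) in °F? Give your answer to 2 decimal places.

7.47 °F

site B: 268.0 K = -5.150 °C.
site C: 19.8 °F = -6.778 °C.
Spread: (-5.150) − (-9.300) = 4.150 °C = 7.47 °F.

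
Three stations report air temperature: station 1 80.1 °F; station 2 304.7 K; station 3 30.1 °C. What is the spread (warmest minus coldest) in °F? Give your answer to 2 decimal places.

8.69 °F

station 1: 80.1 °F = 26.722 °C.
station 2: 304.7 K = 31.550 °C.
Spread: 31.550 − 26.722 = 4.828 °C = 8.69 °F.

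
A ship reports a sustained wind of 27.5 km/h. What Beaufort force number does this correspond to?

27.5 km/h = 7.6 m/s, which is Beaufort 4 (moderate breeze, 5.5–7.9 m/s).

Beaufort force 4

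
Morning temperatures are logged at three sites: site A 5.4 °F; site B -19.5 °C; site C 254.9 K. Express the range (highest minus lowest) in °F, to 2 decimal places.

site A: 5.4 °F = -14.778 °C.
site C: 254.9 K = -18.250 °C.
Spread: (-14.778) − (-19.500) = 4.722 °C = 8.50 °F.

8.50 °F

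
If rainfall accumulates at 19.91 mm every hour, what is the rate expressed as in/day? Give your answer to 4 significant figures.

19.91 mm/hour × 0.0393701 in/mm × 24 hour/day = 18.81 in/day.

18.81 in/day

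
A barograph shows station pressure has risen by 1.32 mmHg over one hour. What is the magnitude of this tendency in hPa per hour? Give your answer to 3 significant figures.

1.32 mmHg / 1 h × 1.33322 hPa/mmHg = 1.76 hPa/h.

1.76 hPa per hour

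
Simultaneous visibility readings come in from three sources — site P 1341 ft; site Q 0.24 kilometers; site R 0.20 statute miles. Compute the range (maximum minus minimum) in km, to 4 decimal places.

site P: 1341 ft = 0.408737 km.
site R: 0.20 SM = 0.321869 km.
Spread: 0.408737 − 0.240000 = 0.1687 km.

0.1687 km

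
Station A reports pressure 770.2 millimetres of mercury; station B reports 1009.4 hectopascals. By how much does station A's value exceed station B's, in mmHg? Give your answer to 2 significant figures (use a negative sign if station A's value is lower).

station B: 1009.4 hPa = 757.11 mmHg.
Difference: 770.20 − 757.11 = 13 mmHg.

13 mmHg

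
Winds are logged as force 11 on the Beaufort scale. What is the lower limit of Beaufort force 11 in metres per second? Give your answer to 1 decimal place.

28.5 m/s

Beaufort 11 (violent storm) spans 28.5–32.6 m/s.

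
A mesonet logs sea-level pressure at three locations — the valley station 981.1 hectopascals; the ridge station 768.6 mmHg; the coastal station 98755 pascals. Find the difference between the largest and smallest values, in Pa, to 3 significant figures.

4360 Pa

the valley station: 981.1 hPa = 98110.00 Pa.
the ridge station: 768.6 mmHg = 102471.59 Pa.
Spread: 102471.59 − 98110.00 = 4360 Pa.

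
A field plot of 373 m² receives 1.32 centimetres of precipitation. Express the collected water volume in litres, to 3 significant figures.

4920 litres

Depth: 1.32 cm × 10 = 13.2 mm.
1 mm over 1 m² is 1 L, so volume = 13.2 × 373 = 4923.6 L ≈ 4920 L.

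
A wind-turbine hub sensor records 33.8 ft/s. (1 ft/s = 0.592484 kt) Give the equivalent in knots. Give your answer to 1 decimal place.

20.0 kt

1 ft/s = 0.592484 kt, so 33.8 × 0.592484 = 20.0 kt.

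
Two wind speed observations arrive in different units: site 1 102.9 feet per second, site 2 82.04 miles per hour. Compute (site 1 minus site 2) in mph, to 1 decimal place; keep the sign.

site 1: 102.9 ft/s = 70.159 mph.
Difference: 70.159 − 82.040 = -11.9 mph.

-11.9 mph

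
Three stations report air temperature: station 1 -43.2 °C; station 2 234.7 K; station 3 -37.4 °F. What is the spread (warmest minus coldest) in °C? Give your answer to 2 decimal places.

4.75 °C

station 2: 234.7 K = -38.450 °C.
station 3: -37.4 °F = -38.556 °C.
Spread: (-38.450) − (-43.200) = 4.750 °C.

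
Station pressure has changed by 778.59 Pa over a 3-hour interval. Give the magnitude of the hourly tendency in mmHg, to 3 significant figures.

778.59 Pa / 3 h × 0.00750062 mmHg/Pa = 1.95 mmHg/h.

1.95 mmHg per hour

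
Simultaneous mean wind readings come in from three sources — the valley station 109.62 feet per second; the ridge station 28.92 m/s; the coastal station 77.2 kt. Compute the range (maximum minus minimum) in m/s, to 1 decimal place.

10.8 m/s

the valley station: 109.62 ft/s = 33.412 m/s.
the coastal station: 77.2 kt = 39.715 m/s.
Spread: 39.715 − 28.920 = 10.8 m/s.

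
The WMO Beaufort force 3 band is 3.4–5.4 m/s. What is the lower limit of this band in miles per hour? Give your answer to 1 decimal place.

7.6 mph

3.4–5.4 m/s × 2.237 = 7.6–12.1 mph.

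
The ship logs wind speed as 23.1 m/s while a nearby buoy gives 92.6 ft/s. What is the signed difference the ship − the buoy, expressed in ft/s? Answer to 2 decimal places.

-16.81 ft/s

the ship: 23.1 m/s = 75.7874 ft/s.
Difference: 75.7874 − 92.6000 = -16.81 ft/s.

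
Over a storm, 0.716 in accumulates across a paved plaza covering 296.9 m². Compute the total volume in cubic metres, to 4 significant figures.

Depth: 0.716 in × 25.4 = 18.1864 mm.
1 mm over 1 m² is 1 L, so volume = 18.1864 × 296.9 = 5399.5422 L = 5.400 m³.

5.400 cubic metres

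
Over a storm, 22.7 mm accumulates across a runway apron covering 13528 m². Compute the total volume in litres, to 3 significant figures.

1 mm over 1 m² is 1 L, so volume = 22.7 × 13528 = 307085.6 L ≈ 307000 L.

307000 litres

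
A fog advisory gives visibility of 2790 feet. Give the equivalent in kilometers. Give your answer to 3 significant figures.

0.850 km

1 ft = 0.0003048 km, so 2790 × 0.0003048 = 0.850 km.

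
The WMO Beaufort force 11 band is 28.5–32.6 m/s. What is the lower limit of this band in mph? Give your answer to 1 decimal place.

63.8 mph

28.5–32.6 m/s × 2.237 = 63.8–72.9 mph.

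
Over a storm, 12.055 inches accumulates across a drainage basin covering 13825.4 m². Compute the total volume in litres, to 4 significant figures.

4233000 litres

Depth: 12.055 in × 25.4 = 306.197 mm.
1 mm over 1 m² is 1 L, so volume = 306.197 × 13825.4 = 4233296 L ≈ 4233000 L.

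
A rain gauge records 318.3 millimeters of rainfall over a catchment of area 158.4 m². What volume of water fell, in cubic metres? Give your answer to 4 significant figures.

1 mm over 1 m² is 1 L, so volume = 318.3 × 158.4 = 50418.72 L = 50.42 m³.

50.42 cubic metres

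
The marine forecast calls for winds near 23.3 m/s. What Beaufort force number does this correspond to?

Beaufort force 9

23.3 m/s lies in the Beaufort 9 band (strong gale, 20.8–24.4 m/s).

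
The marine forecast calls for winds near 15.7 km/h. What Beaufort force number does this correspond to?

Beaufort force 3

15.7 km/h = 4.4 m/s, which is Beaufort 3 (gentle breeze, 3.4–5.4 m/s).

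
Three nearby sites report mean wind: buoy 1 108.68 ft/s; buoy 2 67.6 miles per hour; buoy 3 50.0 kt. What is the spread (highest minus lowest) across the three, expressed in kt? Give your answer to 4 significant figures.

buoy 1: 108.68 ft/s = 64.3911 kt.
buoy 2: 67.6 mph = 58.7428 kt.
Spread: 64.3911 − 50.0000 = 14.39 kt.

14.39 kt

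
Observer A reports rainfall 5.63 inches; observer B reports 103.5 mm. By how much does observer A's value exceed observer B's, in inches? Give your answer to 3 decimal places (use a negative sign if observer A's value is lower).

observer B: 103.5 mm = 4.07480 in.
Difference: 5.63000 − 4.07480 = 1.555 in.

1.555 in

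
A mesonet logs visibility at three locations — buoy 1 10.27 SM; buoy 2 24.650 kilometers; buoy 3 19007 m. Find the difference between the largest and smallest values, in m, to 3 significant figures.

buoy 1: 10.27 SM = 16527.96 m.
buoy 2: 24.650 km = 24650.00 m.
Spread: 24650.00 − 16527.96 = 8120 m.

8120 m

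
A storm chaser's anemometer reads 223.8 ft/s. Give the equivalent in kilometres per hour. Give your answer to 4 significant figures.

245.6 km/h

1 ft/s = 1.09728 km/h, so 223.8 × 1.09728 = 245.6 km/h.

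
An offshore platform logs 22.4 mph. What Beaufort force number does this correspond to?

Beaufort force 5

22.4 mph = 10.0 m/s, which is Beaufort 5 (fresh breeze, 8.0–10.7 m/s).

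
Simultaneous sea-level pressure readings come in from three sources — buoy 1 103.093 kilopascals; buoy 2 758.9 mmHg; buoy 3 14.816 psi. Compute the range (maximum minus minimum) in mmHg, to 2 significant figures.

14 mmHg

buoy 1: 103.093 kPa = 773.26 mmHg.
buoy 3: 14.816 psi = 766.21 mmHg.
Spread: 773.26 − 758.90 = 14 mmHg.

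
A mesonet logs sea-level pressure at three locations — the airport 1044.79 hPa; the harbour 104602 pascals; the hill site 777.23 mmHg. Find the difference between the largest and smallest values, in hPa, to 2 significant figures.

9.8 hPa

the harbour: 104602 Pa = 1046.020 hPa.
the hill site: 777.23 mmHg = 1036.222 hPa.
Spread: 1046.020 − 1036.222 = 9.8 hPa.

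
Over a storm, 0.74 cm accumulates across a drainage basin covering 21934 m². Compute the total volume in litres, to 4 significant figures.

162300 litres

Depth: 0.74 cm × 10 = 7.4 mm.
1 mm over 1 m² is 1 L, so volume = 7.4 × 21934 = 162311.6 L ≈ 162300 L.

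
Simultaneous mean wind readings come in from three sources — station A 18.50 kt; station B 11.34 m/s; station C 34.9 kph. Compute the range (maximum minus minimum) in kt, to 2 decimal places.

3.54 kt

station B: 11.34 m/s = 22.0432 kt.
station C: 34.9 km/h = 18.8445 kt.
Spread: 22.0432 − 18.5000 = 3.54 kt.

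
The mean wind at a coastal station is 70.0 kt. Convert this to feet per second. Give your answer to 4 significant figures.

1 kt = 1.68781 ft/s, so 70.0 × 1.68781 = 118.1 ft/s.

118.1 ft/s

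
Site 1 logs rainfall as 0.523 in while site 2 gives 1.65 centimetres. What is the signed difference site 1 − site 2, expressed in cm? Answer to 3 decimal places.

site 1: 0.523 in = 1.32842 cm.
Difference: 1.32842 − 1.65000 = -0.322 cm.

-0.322 cm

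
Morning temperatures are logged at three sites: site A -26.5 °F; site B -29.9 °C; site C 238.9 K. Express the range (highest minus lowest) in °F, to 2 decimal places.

site A: -26.5 °F = -32.500 °C.
site C: 238.9 K = -34.250 °C.
Spread: (-29.900) − (-34.250) = 4.350 °C = 7.83 °F.

7.83 °F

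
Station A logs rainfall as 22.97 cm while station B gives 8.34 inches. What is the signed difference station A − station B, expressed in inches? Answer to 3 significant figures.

station A: 22.97 cm = 9.04331 in.
Difference: 9.04331 − 8.34000 = 0.703 in.

0.703 in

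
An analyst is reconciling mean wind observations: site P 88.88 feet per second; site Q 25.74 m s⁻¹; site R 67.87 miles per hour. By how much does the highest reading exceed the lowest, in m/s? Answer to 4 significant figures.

4.601 m/s

site P: 88.88 ft/s = 27.09062 m/s.
site R: 67.87 mph = 30.34060 m/s.
Spread: 30.34060 − 25.74000 = 4.601 m/s.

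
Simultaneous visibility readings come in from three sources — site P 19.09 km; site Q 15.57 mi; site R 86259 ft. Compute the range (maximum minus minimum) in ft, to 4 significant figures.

23630 ft

site P: 19.09 km = 62631.23 ft.
site Q: 15.57 SM = 82209.60 ft.
Spread: 86259.00 − 62631.23 = 23630 ft.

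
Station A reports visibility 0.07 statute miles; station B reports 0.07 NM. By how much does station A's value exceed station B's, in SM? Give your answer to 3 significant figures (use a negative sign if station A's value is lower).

-0.0106 SM

station B: 0.07 nmi = 0.080555 SM.
Difference: 0.070000 − 0.080555 = -0.0106 SM.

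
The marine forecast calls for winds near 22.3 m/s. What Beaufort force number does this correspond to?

Beaufort force 9

22.3 m/s lies in the Beaufort 9 band (strong gale, 20.8–24.4 m/s).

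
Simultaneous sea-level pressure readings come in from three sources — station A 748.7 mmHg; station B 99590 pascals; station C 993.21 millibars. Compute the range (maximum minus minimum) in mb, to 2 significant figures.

5.0 mb

station A: 748.7 mmHg = 998.185 mb.
station B: 99590 Pa = 995.900 mb.
Spread: 998.185 − 993.210 = 5.0 mb.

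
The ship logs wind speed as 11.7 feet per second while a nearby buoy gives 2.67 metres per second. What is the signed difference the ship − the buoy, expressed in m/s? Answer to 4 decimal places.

the ship: 11.7 ft/s = 3.566160 m/s.
Difference: 3.566160 − 2.670000 = 0.8962 m/s.

0.8962 m/s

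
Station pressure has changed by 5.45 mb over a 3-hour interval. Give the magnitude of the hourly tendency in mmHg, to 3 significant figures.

1.36 mmHg per hour

5.45 mb / 3 h × 0.750062 mmHg/mb = 1.36 mmHg/h.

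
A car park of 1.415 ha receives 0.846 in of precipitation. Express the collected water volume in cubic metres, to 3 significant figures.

304 cubic metres

Depth: 0.846 in × 25.4 = 21.4884 mm.
Area: 1.415 ha = 14150 m².
1 mm over 1 m² is 1 L, so volume = 21.4884 × 14150 = 304060.86 L = 304 m³.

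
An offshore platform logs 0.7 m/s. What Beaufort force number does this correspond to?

0.7 m/s lies in the Beaufort 1 band (light air, 0.3–1.5 m/s).

Beaufort force 1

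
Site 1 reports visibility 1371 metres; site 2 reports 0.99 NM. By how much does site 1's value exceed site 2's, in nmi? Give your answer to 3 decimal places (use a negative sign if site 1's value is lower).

site 1: 1371 m = 0.74028 nmi.
Difference: 0.74028 − 0.99000 = -0.250 nmi.

-0.250 nmi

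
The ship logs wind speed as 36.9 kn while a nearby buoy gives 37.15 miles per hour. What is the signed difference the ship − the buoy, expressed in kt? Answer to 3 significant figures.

4.62 kt

the buoy: 37.15 mph = 32.2825 kt.
Difference: 36.9000 − 32.2825 = 4.62 kt.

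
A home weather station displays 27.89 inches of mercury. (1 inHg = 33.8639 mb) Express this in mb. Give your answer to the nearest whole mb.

1 inHg = 33.8639 mb, so 27.89 × 33.8639 = 944 mb.

944 mb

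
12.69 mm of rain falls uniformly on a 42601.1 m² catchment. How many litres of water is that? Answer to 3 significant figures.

541000 litres

1 mm over 1 m² is 1 L, so volume = 12.69 × 42601.1 = 540607.96 L ≈ 541000 L.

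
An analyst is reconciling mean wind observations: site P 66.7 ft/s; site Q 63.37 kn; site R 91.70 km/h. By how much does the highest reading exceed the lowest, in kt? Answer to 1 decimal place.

site P: 66.7 ft/s = 39.519 kt.
site R: 91.70 km/h = 49.514 kt.
Spread: 63.370 − 39.519 = 23.9 kt.

23.9 kt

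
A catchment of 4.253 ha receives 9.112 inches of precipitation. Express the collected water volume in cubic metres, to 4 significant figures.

9843 cubic metres

Depth: 9.112 in × 25.4 = 231.4448 mm.
Area: 4.253 ha = 42530 m².
1 mm over 1 m² is 1 L, so volume = 231.4448 × 42530 = 9843347.3 L = 9843 m³.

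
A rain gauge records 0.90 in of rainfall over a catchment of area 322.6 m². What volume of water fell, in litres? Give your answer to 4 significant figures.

7375 litres

Depth: 0.90 in × 25.4 = 22.86 mm.
1 mm over 1 m² is 1 L, so volume = 22.86 × 322.6 = 7374.636 L ≈ 7375 L.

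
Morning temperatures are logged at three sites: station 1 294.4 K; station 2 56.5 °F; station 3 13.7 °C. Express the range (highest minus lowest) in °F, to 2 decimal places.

station 1: 294.4 K = 21.250 °C.
station 2: 56.5 °F = 13.611 °C.
Spread: 21.250 − 13.611 = 7.639 °C = 13.75 °F.

13.75 °F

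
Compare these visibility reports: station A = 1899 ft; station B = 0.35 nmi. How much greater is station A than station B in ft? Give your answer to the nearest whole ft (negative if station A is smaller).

-228 ft

station B: 0.35 nmi = 2126.64 ft.
Difference: 1899.00 − 2126.64 = -228 ft.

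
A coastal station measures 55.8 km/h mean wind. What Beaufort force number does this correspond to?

Beaufort force 7

55.8 km/h = 15.5 m/s, which is Beaufort 7 (near gale, 13.9–17.1 m/s).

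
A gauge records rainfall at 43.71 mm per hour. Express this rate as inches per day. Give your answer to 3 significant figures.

41.3 in/day

43.71 mm/hour × 0.0393701 in/mm × 24 hour/day = 41.3 in/day.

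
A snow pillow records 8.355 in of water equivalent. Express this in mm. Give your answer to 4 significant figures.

212.2 mm

1 in = 25.4 mm, so 8.355 × 25.4 = 212.2 mm.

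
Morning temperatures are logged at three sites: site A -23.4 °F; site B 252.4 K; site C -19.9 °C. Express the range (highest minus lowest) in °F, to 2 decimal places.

site A: -23.4 °F = -30.778 °C.
site B: 252.4 K = -20.750 °C.
Spread: (-19.900) − (-30.778) = 10.878 °C = 19.58 °F.

19.58 °F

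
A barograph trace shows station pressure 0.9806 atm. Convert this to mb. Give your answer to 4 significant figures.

1 atm = 1013.25 mb, so 0.9806 × 1013.25 = 993.6 mb.

993.6 mb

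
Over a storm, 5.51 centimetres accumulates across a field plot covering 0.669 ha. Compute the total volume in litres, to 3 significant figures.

369000 litres

Depth: 5.51 cm × 10 = 55.1 mm.
Area: 0.669 ha = 6690 m².
1 mm over 1 m² is 1 L, so volume = 55.1 × 6690 = 368619 L ≈ 369000 L.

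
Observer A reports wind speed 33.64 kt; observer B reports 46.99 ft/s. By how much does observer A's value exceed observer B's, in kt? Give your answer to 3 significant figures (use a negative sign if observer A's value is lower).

observer B: 46.99 ft/s = 27.8408 kt.
Difference: 33.6400 − 27.8408 = 5.80 kt.

5.80 kt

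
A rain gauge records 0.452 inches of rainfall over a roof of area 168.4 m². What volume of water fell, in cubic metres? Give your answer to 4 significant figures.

Depth: 0.452 in × 25.4 = 11.4808 mm.
1 mm over 1 m² is 1 L, so volume = 11.4808 × 168.4 = 1933.3667 L = 1.933 m³.

1.933 cubic metres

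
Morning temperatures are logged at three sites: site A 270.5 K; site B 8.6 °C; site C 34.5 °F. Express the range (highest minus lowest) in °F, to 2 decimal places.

20.25 °F

site A: 270.5 K = -2.650 °C.
site C: 34.5 °F = 1.389 °C.
Spread: 8.600 − (-2.650) = 11.250 °C = 20.25 °F.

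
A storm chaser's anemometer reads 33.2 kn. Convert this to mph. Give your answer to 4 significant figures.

1 kt = 1.15078 mph, so 33.2 × 1.15078 = 38.21 mph.

38.21 mph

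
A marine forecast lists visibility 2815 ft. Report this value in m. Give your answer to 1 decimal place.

858.0 m

1 ft = 0.3048 m, so 2815 × 0.3048 = 858.0 m.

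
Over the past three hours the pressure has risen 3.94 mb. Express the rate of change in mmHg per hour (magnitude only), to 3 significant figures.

0.985 mmHg per hour

3.94 mb / 3 h × 0.750062 mmHg/mb = 0.985 mmHg/h.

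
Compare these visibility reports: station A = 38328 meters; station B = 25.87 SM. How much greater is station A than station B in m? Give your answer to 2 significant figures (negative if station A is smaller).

station B: 25.87 SM = 41633.73 m.
Difference: 38328.00 − 41633.73 = -3300 m.

-3300 m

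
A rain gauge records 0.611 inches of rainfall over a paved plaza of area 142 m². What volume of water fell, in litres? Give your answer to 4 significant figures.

Depth: 0.611 in × 25.4 = 15.5194 mm.
1 mm over 1 m² is 1 L, so volume = 15.5194 × 142 = 2203.7548 L ≈ 2204 L.

2204 litres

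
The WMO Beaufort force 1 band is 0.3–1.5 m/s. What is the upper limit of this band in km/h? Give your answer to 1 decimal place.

5.4 km/h

0.3–1.5 m/s × 3.6 = 1.1–5.4 km/h.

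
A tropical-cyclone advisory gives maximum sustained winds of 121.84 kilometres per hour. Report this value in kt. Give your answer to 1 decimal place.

65.8 kt

1 km/h = 0.539957 kt, so 121.84 × 0.539957 = 65.8 kt.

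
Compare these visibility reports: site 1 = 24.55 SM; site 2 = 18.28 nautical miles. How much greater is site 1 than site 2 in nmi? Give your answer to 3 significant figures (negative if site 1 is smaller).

3.05 nmi

site 1: 24.55 SM = 21.3334 nmi.
Difference: 21.3334 − 18.2800 = 3.05 nmi.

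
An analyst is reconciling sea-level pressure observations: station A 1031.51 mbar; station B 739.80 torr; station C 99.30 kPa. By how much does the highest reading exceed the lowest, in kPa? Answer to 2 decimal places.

4.52 kPa

station A: 1031.51 mb = 103.1510 kPa.
station B: 739.80 mmHg = 98.6319 kPa.
Spread: 103.1510 − 98.6319 = 4.52 kPa.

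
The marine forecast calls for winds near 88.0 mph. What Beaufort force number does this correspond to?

88.0 mph = 39.3 m/s, which is Beaufort 12 (hurricane force, ≥32.7 m/s).

Beaufort force 12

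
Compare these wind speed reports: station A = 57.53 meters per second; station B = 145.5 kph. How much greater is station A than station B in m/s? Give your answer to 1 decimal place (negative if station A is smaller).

17.1 m/s

station B: 145.5 km/h = 40.417 m/s.
Difference: 57.530 − 40.417 = 17.1 m/s.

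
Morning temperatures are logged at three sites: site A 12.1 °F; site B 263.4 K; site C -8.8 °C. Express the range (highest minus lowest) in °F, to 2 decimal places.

site A: 12.1 °F = -11.056 °C.
site B: 263.4 K = -9.750 °C.
Spread: (-8.800) − (-11.056) = 2.256 °C = 4.06 °F.

4.06 °F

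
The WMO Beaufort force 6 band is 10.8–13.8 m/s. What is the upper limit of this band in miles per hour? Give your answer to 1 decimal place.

30.9 mph

10.8–13.8 m/s × 2.237 = 24.2–30.9 mph.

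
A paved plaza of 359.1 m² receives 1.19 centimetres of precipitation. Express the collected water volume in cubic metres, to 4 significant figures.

4.273 cubic metres

Depth: 1.19 cm × 10 = 11.9 mm.
1 mm over 1 m² is 1 L, so volume = 11.9 × 359.1 = 4273.29 L = 4.273 m³.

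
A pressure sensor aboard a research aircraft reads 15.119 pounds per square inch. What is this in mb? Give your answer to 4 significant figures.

1042 mb

1 psi = 68.9476 mb, so 15.119 × 68.9476 = 1042 mb.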